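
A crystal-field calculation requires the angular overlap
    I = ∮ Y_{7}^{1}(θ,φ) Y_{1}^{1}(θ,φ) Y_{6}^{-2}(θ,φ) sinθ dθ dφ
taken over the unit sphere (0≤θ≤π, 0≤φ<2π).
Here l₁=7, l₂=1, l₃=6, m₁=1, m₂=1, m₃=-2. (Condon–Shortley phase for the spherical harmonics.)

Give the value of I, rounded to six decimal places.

m-sum 0 ✓  L=14 even ✓  6≤6≤8 ✓
Π(2lᵢ+1) = 15×3×13 = 585
triangle coeff Δ(7,1,6) = 1/1365
Σ_t [1,1]: t=1:−1/518400 = -1/518400
(3j)²=7/195 [(7 1 6; 0 0 0)], sign=-1
Σ_t [2,2]: t=2:+1/1935360 = 1/1935360
(3j)²=1/91 [(7 1 6; 1 1 -2)], sign=+1
⇒ 4πI² = 3/13
I = (-1)√(3/13/(4π)) = -0.13551395

-0.135514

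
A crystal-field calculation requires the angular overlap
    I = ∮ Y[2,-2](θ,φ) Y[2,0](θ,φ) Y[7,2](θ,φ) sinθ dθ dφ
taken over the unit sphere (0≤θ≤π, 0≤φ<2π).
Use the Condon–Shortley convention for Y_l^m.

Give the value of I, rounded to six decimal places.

0.000000

l₃=7 ∉ [0,4] — triangle fails ⇒ I = 0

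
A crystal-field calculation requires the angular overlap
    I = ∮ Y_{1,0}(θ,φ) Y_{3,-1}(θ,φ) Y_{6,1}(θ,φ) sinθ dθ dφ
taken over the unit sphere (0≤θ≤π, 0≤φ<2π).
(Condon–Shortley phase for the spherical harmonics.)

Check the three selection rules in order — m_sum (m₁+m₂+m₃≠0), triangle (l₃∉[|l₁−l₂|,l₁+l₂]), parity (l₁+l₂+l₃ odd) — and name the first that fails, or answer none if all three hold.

triangle

azimuthal sum: 0 − 1 + 1 = 0  ✓
2 ≤ 6 ≤ 4 (triangle on l)  ✗
L = 1 + 3 + 6 = 10 (even)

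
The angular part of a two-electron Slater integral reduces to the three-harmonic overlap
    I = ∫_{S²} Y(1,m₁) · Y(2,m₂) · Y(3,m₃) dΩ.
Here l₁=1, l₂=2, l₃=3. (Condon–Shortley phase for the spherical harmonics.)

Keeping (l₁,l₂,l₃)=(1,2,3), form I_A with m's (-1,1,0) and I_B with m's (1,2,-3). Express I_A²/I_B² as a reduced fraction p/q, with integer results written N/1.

Same 1,2,3: normalisation and zero-m 3j drop out of the ratio.
A: Δ: 0! 2! 4! / 7! → 1/105; sum: t=0:+1/12 = 1/12; 3j²(1 2 3; -1 1 0) = Δ·Π!·Σ² = 1/35  (sign -1)
B: Δ: 0! 2! 4! / 7! → 1/105; sum: t=0:+1/48 = 1/48; 3j²(1 2 3; 1 2 -3) = Δ·Π!·Σ² = 1/7  (sign +1)
I_A²/I_B² = (1/35)/(1/7) = 1/5

1/5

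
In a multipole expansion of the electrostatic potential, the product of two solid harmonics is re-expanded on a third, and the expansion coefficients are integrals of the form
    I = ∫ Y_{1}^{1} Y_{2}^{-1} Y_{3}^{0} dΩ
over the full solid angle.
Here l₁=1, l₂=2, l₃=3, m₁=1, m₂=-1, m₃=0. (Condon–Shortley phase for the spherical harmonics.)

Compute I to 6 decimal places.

0.143048

m-sum 0 ✓  L=6 even ✓  1≤3≤3 ✓
Π(2lᵢ+1) = 3×5×7 = 105
triangle coeff Δ(1,2,3) = 1/105
Σ_t [0,0]: t=0:+1/4 = 1/4
(3j)²=3/35 [(1 2 3; 0 0 0)], sign=-1
Σ_t [0,0]: t=0:+1/12 = 1/12
(3j)²=1/35 [(1 2 3; 1 -1 0)], sign=-1
⇒ 4πI² = 9/35
I = (+1)√(9/35/(4π)) = 0.14304817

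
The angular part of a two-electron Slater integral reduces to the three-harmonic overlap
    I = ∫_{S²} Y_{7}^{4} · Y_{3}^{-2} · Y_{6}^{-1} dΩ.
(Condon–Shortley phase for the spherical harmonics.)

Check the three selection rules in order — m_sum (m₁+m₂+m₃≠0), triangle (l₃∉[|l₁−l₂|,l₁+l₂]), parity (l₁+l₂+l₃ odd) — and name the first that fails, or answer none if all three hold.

m₁+m₂+m₃ = 4 − 2 − 1 = 1  ✗
triangle: |7−3|=4 ≤ l₃=6 ≤ 7+3=10
parity: l₁+l₂+l₃ = 16 is even

m_sum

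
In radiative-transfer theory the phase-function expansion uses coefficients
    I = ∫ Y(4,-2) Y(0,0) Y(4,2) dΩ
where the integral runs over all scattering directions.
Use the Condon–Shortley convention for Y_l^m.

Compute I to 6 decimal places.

0.282095

Rules hold: Σm=0, L=8 even, 4≤4≤4.
N = 9·1·9 = 81
Δ = 0!·8!·0!/9! = 1/9
Racah Σ t=0..0: t=0:+1/576 = 1/576
⇒ 3j(4 0 4; 0 0 0)² = 1/9, sgn +1
Racah Σ t=0..0: t=0:+1/1440 = 1/1440
⇒ 3j(4 0 4; -2 0 2)² = 1/9, sgn +1
4πI² = N·(3j₀)²·(3jₘ)² = 1/1
I = +1·√(1/4π) = 0.28209479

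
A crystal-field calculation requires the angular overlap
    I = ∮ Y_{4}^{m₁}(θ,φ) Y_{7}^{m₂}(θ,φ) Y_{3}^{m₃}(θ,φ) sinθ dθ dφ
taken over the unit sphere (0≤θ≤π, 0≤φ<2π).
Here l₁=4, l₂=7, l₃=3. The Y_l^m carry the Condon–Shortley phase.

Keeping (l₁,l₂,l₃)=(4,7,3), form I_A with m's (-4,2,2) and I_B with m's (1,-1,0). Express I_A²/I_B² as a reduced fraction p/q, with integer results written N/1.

9/1120

l's match ⇒ only the (l;m) 3-j factors differ between A and B.
A: triangle coeff Δ(4,7,3) = 1/45045; Σ_t [8,8]: t=8:+1/4838400 = 1/4838400; (3j)²=1/5005 [(4 7 3; -4 2 2)], sign=-1
B: triangle coeff Δ(4,7,3) = 1/45045; Σ_t [3,3]: t=3:−1/25920 = -1/25920; (3j)²=32/1287 [(4 7 3; 1 -1 0)], sign=+1
I_A²/I_B² = (1/5005)/(32/1287) = 9/1120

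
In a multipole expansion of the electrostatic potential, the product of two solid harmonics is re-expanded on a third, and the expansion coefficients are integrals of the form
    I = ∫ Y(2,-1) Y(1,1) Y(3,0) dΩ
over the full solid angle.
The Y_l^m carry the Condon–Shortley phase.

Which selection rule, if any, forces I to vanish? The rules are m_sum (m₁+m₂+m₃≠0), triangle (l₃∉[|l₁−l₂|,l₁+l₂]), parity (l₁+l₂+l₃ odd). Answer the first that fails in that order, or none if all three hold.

none

azimuthal sum: -1 + 1 + 0 = 0  ✓
1 ≤ 3 ≤ 3 (triangle on l)  ✓
L = 2 + 1 + 3 = 6 (even)  ✓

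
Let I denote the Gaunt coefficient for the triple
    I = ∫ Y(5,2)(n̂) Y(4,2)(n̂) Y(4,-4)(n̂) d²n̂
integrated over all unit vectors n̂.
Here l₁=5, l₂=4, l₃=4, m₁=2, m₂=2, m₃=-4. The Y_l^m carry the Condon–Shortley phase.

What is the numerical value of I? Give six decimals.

0.000000

L=13 odd ⇒ parity kills the (l;000) factor ⇒ I = 0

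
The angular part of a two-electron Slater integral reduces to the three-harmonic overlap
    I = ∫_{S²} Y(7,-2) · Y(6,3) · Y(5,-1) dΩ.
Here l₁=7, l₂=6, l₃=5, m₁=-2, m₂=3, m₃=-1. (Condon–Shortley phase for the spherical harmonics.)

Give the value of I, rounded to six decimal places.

m-sum 0 ✓  L=18 even ✓  1≤5≤13 ✓
Π(2lᵢ+1) = 15×13×11 = 2145
triangle coeff Δ(7,6,5) = 1/174594420
Σ_t [2,6]: t=2:+1/4147200 t=3:−1/207360 t=4:+1/82944 t=5:−1/207360 t=6:+1/4147200 = 1/345600
(3j)²=420/46189 [(7 6 5; 0 0 0)], sign=-1
Σ_t [5,8]: t=5:−1/829440 t=6:+1/311040 t=7:−1/967680 t=8:+1/29030400 = 11/10886400
(3j)²=1408/146965 [(7 6 5; -2 3 -1)], sign=+1
⇒ 4πI² = 253440/1356277
I = (-1)√(253440/1356277/(4π)) = -0.12194344

-0.121943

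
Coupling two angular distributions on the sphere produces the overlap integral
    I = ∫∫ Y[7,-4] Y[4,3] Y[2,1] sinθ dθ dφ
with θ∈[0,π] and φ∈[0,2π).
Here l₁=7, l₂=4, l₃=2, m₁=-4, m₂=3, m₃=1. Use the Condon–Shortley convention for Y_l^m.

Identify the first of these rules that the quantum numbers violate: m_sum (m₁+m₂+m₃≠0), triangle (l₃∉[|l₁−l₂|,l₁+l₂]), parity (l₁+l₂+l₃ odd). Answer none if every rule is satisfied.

triangle

m₁+m₂+m₃ = -4 + 3 + 1 = 0  ✓
triangle: |7−4|=3 ≤ l₃=2 ≤ 7+4=11  ✗
parity: l₁+l₂+l₃ = 13 is odd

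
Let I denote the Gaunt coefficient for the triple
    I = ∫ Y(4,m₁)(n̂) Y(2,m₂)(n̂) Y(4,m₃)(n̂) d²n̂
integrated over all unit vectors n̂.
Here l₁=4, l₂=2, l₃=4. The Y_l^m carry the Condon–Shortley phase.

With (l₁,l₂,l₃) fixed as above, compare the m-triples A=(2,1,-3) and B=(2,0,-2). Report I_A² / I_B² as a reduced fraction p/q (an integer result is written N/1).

l's match ⇒ only the (l;m) 3-j factors differ between A and B.
A: triangle coeff Δ(4,2,4) = 1/13860; Σ_t [1,2]: t=1:−1/240 t=2:+1/1440 = -1/288; (3j)²=5/132 [(4 2 4; 2 1 -3)], sign=+1
B: triangle coeff Δ(4,2,4) = 1/13860; Σ_t [0,2]: t=0:+1/192 t=1:−1/120 t=2:+1/2880 = -1/360; (3j)²=16/3465 [(4 2 4; 2 0 -2)], sign=-1
I_A²/I_B² = (5/132)/(16/3465) = 525/64

525/64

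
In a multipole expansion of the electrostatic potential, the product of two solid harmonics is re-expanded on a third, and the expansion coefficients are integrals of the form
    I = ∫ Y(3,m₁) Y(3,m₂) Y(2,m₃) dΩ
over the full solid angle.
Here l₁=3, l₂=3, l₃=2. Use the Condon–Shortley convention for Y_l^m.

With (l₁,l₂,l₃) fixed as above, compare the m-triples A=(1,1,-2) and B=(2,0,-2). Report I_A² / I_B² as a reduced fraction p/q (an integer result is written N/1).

6/5

Shared (l₁,l₂,l₃)=(3,3,2): N and (l;000)² cancel in I_A²/I_B².
A: Δ = 4!·2!·2!/9! = 1/3780; Racah Σ t=2..2: t=2:+1/16 = 1/16; ⇒ 3j(3 3 2; 1 1 -2)² = 2/35, sgn +1
B: Δ = 4!·2!·2!/9! = 1/3780; Racah Σ t=1..1: t=1:−1/24 = -1/24; ⇒ 3j(3 3 2; 2 0 -2)² = 1/21, sgn -1
I_A²/I_B² = (2/35)/(1/21) = 6/5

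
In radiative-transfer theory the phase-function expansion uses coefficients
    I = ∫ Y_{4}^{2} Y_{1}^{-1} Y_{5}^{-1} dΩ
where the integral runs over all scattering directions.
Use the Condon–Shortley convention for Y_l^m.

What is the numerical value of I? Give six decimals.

m-sum 0 ✓  L=10 even ✓  3≤5≤5 ✓
Π(2lᵢ+1) = 9×3×11 = 297
triangle coeff Δ(4,1,5) = 1/495
Σ_t [0,0]: t=0:+1/576 = 1/576
(3j)²=5/99 [(4 1 5; 0 0 0)], sign=-1
Σ_t [0,0]: t=0:+1/2880 = 1/2880
(3j)²=2/165 [(4 1 5; 2 -1 -1)], sign=+1
⇒ 4πI² = 2/11
I = (-1)√(2/11/(4π)) = -0.12028562

-0.120286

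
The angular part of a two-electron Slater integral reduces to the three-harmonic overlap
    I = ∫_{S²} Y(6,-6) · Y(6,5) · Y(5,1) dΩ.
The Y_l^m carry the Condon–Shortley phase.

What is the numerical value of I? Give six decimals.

0.000000

Σlᵢ=17 odd — θ-integrand is odd under cosθ→−cosθ; I=0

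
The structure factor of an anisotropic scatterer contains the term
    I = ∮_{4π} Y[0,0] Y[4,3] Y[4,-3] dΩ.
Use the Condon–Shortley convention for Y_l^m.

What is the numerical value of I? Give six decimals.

Rules hold: Σm=0, L=8 even, 4≤4≤4.
N = 1·9·9 = 81
Δ = 0!·0!·8!/9! = 1/9
Racah Σ t=0..0: t=0:+1/576 = 1/576
⇒ 3j(0 4 4; 0 0 0)² = 1/9, sgn +1
Racah Σ t=0..0: t=0:+1/5040 = 1/5040
⇒ 3j(0 4 4; 0 3 -3)² = 1/9, sgn -1
4πI² = N·(3j₀)²·(3jₘ)² = 1/1
I = -1·√(1/4π) = -0.28209479

-0.282095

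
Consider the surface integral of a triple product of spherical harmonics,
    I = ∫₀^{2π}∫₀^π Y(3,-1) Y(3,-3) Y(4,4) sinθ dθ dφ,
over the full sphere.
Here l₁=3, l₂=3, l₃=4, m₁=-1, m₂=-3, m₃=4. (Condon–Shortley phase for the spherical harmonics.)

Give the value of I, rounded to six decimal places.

-0.166198

m-sum 0 ✓  L=10 even ✓  0≤4≤6 ✓
Π(2lᵢ+1) = 7×7×9 = 441
triangle coeff Δ(3,3,4) = 1/34650
Σ_t [0,2]: t=0:+1/72 t=1:−1/16 t=2:+1/72 = -5/144
(3j)²=2/77 [(3 3 4; 0 0 0)], sign=-1
Σ_t [0,0]: t=0:+1/1152 = 1/1152
(3j)²=1/33 [(3 3 4; -1 -3 4)], sign=+1
⇒ 4πI² = 42/121
I = (-1)√(42/121/(4π)) = -0.16619847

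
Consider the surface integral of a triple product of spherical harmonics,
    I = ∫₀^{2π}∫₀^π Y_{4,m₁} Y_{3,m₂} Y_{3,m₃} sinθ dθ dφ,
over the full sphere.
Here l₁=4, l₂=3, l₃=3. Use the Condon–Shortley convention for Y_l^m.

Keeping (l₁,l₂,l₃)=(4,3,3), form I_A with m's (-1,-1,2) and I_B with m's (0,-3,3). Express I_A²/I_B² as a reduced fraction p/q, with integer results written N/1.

Shared (l₁,l₂,l₃)=(4,3,3): N and (l;000)² cancel in I_A²/I_B².
A: Δ = 4!·4!·2!/11! = 1/34650; Racah Σ t=1..2: t=1:−1/144 t=2:+1/48 = 1/72; ⇒ 3j(4 3 3; -1 -1 2)² = 16/693, sgn -1
B: Δ = 4!·4!·2!/11! = 1/34650; Racah Σ t=0..0: t=0:+1/1152 = 1/1152; ⇒ 3j(4 3 3; 0 -3 3)² = 1/154, sgn +1
I_A²/I_B² = (16/693)/(1/154) = 32/9

32/9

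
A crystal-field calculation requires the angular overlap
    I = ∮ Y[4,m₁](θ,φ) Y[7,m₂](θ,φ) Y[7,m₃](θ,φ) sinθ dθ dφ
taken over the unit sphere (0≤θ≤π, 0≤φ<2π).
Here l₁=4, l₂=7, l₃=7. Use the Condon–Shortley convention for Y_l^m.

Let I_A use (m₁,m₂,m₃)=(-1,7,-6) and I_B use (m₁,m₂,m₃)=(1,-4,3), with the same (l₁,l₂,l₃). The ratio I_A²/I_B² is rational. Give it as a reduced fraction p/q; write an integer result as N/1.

l's match ⇒ only the (l;m) 3-j factors differ between A and B.
A: triangle coeff Δ(4,7,7) = 1/58198140; Σ_t [4,4]: t=4:+1/522547200 = 1/522547200; (3j)²=143/5814 [(4 7 7; -1 7 -6)], sign=-1
B: triangle coeff Δ(4,7,7) = 1/58198140; Σ_t [0,3]: t=0:+1/4354560 t=1:−1/1935360 t=2:+1/8709120 t=3:−1/522547200 = -13/74649600; (3j)²=91/11628 [(4 7 7; 1 -4 3)], sign=-1
I_A²/I_B² = (143/5814)/(91/11628) = 22/7

22/7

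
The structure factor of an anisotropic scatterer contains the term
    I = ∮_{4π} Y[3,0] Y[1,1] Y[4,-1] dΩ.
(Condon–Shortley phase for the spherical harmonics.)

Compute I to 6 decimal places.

-0.194664

m-sum 0 ✓  L=8 even ✓  2≤4≤4 ✓
Π(2lᵢ+1) = 7×3×9 = 189
triangle coeff Δ(3,1,4) = 1/252
Σ_t [0,0]: t=0:+1/36 = 1/36
(3j)²=4/63 [(3 1 4; 0 0 0)], sign=+1
Σ_t [0,0]: t=0:+1/72 = 1/72
(3j)²=5/126 [(3 1 4; 0 1 -1)], sign=-1
⇒ 4πI² = 10/21
I = (-1)√(10/21/(4π)) = -0.19466390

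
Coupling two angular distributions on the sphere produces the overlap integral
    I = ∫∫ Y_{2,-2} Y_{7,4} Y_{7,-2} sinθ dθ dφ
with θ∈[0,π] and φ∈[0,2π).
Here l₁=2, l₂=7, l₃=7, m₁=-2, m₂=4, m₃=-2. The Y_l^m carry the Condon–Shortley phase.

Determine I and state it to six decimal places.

m-sum 0 ✓  L=16 even ✓  5≤7≤9 ✓
Π(2lᵢ+1) = 5×15×15 = 1125
triangle coeff Δ(2,7,7) = 1/185640
Σ_t [0,2]: t=0:+1/2419200 t=1:−1/518400 t=2:+1/2419200 = -1/907200
(3j)²=56/3315 [(2 7 7; 0 0 0)], sign=+1
Σ_t [2,2]: t=2:+1/8709120 = 1/8709120
(3j)²=55/3094 [(2 7 7; -2 4 -2)], sign=-1
⇒ 4πI² = 16500/48841
I = (-1)√(16500/48841/(4π)) = -0.16396259

-0.163963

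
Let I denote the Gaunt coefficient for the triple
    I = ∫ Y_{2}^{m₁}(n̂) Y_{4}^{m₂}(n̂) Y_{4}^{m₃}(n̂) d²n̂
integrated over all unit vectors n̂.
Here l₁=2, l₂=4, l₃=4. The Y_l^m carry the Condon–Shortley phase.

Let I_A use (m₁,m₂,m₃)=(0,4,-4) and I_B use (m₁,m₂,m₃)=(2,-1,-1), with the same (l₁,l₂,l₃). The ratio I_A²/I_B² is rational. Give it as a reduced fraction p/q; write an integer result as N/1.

Same 2,4,4: normalisation and zero-m 3j drop out of the ratio.
A: Δ: 2! 2! 6! / 11! → 1/13860; sum: t=2:+1/2880 = 1/2880; 3j²(2 4 4; 0 4 -4) = Δ·Π!·Σ² = 28/495  (sign +1)
B: Δ: 2! 2! 6! / 11! → 1/13860; sum: t=0:+1/144 = 1/144; 3j²(2 4 4; 2 -1 -1) = Δ·Π!·Σ² = 10/231  (sign -1)
I_A²/I_B² = (28/495)/(10/231) = 98/75

98/75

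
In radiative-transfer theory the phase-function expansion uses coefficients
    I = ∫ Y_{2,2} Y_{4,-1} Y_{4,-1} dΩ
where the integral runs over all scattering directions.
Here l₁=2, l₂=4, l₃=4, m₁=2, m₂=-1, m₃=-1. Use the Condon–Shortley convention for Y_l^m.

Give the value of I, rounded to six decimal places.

0.200662

m-sum 0 ✓  L=10 even ✓  2≤4≤6 ✓
Π(2lᵢ+1) = 5×9×9 = 405
triangle coeff Δ(2,4,4) = 1/13860
Σ_t [0,2]: t=0:+1/192 t=1:−1/36 t=2:+1/192 = -5/288
(3j)²=20/693 [(2 4 4; 0 0 0)], sign=-1
Σ_t [0,0]: t=0:+1/144 = 1/144
(3j)²=10/231 [(2 4 4; 2 -1 -1)], sign=-1
⇒ 4πI² = 3000/5929
I = (+1)√(3000/5929/(4π)) = 0.20066192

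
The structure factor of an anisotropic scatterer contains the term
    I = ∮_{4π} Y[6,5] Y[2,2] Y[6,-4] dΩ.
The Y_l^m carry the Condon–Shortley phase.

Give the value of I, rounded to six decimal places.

0.000000

m-sum = 5 + 2 − 4 = 3 ≠ 0 ⇒ I = 0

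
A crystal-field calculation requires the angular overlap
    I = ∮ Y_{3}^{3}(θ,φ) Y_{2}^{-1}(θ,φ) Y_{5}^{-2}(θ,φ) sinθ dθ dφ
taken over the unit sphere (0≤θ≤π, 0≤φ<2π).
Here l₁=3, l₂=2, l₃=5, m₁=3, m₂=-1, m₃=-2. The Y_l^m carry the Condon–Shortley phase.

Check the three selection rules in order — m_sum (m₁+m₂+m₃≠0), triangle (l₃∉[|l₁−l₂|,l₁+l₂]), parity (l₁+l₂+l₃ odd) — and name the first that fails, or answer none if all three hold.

azimuthal sum: 3 − 1 − 2 = 0  ✓
1 ≤ 5 ≤ 5 (triangle on l)  ✓
L = 3 + 2 + 5 = 10 (even)  ✓

none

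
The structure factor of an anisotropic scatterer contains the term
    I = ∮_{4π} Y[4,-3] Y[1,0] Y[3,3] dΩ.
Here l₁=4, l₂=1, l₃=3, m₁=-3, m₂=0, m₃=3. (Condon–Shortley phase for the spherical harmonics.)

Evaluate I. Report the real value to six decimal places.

-0.162868

m-sum 0 ✓  L=8 even ✓  3≤3≤5 ✓
Π(2lᵢ+1) = 9×3×7 = 189
triangle coeff Δ(4,1,3) = 1/252
Σ_t [1,1]: t=1:−1/36 = -1/36
(3j)²=4/63 [(4 1 3; 0 0 0)], sign=+1
Σ_t [1,1]: t=1:−1/720 = -1/720
(3j)²=1/36 [(4 1 3; -3 0 3)], sign=-1
⇒ 4πI² = 1/3
I = (-1)√(1/3/(4π)) = -0.16286750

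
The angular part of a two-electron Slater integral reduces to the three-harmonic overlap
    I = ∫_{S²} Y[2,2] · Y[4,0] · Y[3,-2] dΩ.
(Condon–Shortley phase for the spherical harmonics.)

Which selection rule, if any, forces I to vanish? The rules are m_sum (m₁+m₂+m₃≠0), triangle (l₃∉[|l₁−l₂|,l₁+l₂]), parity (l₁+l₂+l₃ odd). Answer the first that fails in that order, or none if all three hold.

parity

m₁+m₂+m₃ = 2 + 0 − 2 = 0  ✓
triangle: |2−4|=2 ≤ l₃=3 ≤ 2+4=6  ✓
parity: l₁+l₂+l₃ = 9 is odd  ✗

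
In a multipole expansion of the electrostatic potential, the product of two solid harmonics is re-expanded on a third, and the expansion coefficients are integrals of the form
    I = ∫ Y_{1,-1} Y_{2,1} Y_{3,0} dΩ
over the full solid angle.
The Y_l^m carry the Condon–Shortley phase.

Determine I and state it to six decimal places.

Checks pass: Σm=0; 6 even; l₃=3∈[1,3].
(2·1+1)(2·2+1)(2·3+1) = 105
Δ: 0! 2! 4! / 7! → 1/105
sum: t=0:+1/4 = 1/4
3j²(1 2 3; 0 0 0) = Δ·Π!·Σ² = 3/35  (sign -1)
sum: t=0:+1/12 = 1/12
3j²(1 2 3; -1 1 0) = Δ·Π!·Σ² = 1/35  (sign -1)
combine: 4πI² = 105·3/35·1/35 = 9/35
take √, sign +1: I = 0.14304817

0.143048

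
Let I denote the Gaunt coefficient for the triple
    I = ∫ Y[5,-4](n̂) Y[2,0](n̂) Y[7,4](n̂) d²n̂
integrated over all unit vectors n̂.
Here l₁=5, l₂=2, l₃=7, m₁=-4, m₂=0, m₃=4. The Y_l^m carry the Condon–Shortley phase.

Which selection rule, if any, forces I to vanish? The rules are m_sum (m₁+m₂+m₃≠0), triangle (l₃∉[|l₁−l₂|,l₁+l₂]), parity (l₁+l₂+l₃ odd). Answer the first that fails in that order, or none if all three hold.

none

Σmᵢ = 0  ✓
l₃∈[|l₁−l₂|,l₁+l₂]=[3,7], have l₃=7  ✓
Σlᵢ = 14 ⇒ even  ✓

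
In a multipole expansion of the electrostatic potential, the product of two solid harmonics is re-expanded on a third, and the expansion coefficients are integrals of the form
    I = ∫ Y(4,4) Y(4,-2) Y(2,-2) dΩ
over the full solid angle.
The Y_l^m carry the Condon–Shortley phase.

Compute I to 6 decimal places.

Checks pass: Σm=0; 10 even; l₃=2∈[0,8].
(2·4+1)(2·4+1)(2·2+1) = 405
Δ: 6! 2! 2! / 11! → 1/13860
sum: t=2:+1/192 t=3:−1/36 t=4:+1/192 = -5/288
3j²(4 4 2; 0 0 0) = Δ·Π!·Σ² = 20/693  (sign -1)
sum: t=0:+1/2880 = 1/2880
3j²(4 4 2; 4 -2 -2) = Δ·Π!·Σ² = 2/165  (sign +1)
combine: 4πI² = 405·20/693·2/165 = 120/847
take √, sign -1: I = -0.10618031

-0.106180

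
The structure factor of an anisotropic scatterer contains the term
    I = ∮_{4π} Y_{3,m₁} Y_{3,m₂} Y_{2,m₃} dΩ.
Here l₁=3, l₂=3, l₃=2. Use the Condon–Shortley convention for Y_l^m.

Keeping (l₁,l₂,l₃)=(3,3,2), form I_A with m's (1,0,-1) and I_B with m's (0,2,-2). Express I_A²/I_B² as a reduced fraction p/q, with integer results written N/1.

l's match ⇒ only the (l;m) 3-j factors differ between A and B.
A: triangle coeff Δ(3,3,2) = 1/3780; Σ_t [1,2]: t=1:−1/12 t=2:+1/8 = 1/24; (3j)²=1/210 [(3 3 2; 1 0 -1)], sign=-1
B: triangle coeff Δ(3,3,2) = 1/3780; Σ_t [3,3]: t=3:−1/24 = -1/24; (3j)²=1/21 [(3 3 2; 0 2 -2)], sign=-1
I_A²/I_B² = (1/210)/(1/21) = 1/10

1/10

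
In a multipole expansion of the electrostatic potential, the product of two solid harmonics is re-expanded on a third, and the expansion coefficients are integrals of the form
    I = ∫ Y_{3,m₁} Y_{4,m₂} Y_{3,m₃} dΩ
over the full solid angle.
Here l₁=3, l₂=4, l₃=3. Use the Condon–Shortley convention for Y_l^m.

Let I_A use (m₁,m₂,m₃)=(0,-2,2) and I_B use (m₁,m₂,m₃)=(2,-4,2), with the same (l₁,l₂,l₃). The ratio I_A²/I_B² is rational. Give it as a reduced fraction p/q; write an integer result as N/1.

l's match ⇒ only the (l;m) 3-j factors differ between A and B.
A: triangle coeff Δ(3,4,3) = 1/34650; Σ_t [1,2]: t=1:−1/72 t=2:+1/96 = -1/288; (3j)²=1/462 [(3 4 3; 0 -2 2)], sign=+1
B: triangle coeff Δ(3,4,3) = 1/34650; Σ_t [0,0]: t=0:+1/576 = 1/576; (3j)²=5/99 [(3 4 3; 2 -4 2)], sign=-1
I_A²/I_B² = (1/462)/(5/99) = 3/70

3/70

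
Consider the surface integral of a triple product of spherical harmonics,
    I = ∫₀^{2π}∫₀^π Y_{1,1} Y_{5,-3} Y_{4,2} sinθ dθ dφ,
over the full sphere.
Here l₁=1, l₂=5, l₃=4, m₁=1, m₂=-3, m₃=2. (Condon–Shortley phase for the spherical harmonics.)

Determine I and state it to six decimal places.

Checks pass: Σm=0; 10 even; l₃=4∈[4,6].
(2·1+1)(2·5+1)(2·4+1) = 297
Δ: 2! 0! 8! / 11! → 1/495
sum: t=1:−1/576 = -1/576
3j²(1 5 4; 0 0 0) = Δ·Π!·Σ² = 5/99  (sign -1)
sum: t=0:+1/2880 = 1/2880
3j²(1 5 4; 1 -3 2) = Δ·Π!·Σ² = 28/495  (sign +1)
combine: 4πI² = 297·5/99·28/495 = 28/33
take √, sign -1: I = -0.25984664

-0.259847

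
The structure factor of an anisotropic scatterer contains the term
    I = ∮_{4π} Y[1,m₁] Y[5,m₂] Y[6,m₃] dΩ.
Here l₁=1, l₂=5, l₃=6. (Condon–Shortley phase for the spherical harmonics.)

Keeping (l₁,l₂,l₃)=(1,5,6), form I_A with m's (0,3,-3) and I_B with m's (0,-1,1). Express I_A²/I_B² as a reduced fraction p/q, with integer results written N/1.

l's match ⇒ only the (l;m) 3-j factors differ between A and B.
A: triangle coeff Δ(1,5,6) = 1/858; Σ_t [0,0]: t=0:+1/80640 = 1/80640; (3j)²=9/286 [(1 5 6; 0 3 -3)], sign=-1
B: triangle coeff Δ(1,5,6) = 1/858; Σ_t [0,0]: t=0:+1/17280 = 1/17280; (3j)²=35/858 [(1 5 6; 0 -1 1)], sign=-1
I_A²/I_B² = (9/286)/(35/858) = 27/35

27/35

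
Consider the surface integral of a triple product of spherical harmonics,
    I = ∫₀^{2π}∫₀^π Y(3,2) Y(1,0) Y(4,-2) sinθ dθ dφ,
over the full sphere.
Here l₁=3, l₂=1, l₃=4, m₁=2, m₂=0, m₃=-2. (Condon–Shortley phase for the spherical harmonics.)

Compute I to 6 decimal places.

Rules hold: Σm=0, L=8 even, 2≤4≤4.
N = 7·3·9 = 189
Δ = 0!·6!·2!/9! = 1/252
Racah Σ t=0..0: t=0:+1/36 = 1/36
⇒ 3j(3 1 4; 0 0 0)² = 4/63, sgn +1
Racah Σ t=0..0: t=0:+1/120 = 1/120
⇒ 3j(3 1 4; 2 0 -2)² = 1/21, sgn +1
4πI² = N·(3j₀)²·(3jₘ)² = 4/7
I = +1·√(0.571429/4π) = 0.21324362

0.213244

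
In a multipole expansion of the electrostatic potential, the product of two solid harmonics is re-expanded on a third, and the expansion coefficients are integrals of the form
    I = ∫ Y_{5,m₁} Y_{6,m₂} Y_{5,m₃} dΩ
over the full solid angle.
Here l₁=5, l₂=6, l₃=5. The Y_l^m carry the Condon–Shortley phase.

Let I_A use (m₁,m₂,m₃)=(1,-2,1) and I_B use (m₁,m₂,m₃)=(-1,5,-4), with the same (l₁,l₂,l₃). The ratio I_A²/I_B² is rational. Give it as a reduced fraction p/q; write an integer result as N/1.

Shared (l₁,l₂,l₃)=(5,6,5): N and (l;000)² cancel in I_A²/I_B².
A: Δ = 6!·4!·6!/17! = 1/28588560; Racah Σ t=0..4: t=0:+1/829440 t=1:−1/25920 t=2:+1/9216 t=3:−1/25920 t=4:+1/829440 = 7/207360; ⇒ 3j(5 6 5; 1 -2 1)² = 28/2431, sgn +1
B: Δ = 6!·4!·6!/17! = 1/28588560; Racah Σ t=5..6: t=5:−1/518400 t=6:+1/2073600 = -1/691200; ⇒ 3j(5 6 5; -1 5 -4)² = 81/4420, sgn +1
I_A²/I_B² = (28/2431)/(81/4420) = 560/891

560/891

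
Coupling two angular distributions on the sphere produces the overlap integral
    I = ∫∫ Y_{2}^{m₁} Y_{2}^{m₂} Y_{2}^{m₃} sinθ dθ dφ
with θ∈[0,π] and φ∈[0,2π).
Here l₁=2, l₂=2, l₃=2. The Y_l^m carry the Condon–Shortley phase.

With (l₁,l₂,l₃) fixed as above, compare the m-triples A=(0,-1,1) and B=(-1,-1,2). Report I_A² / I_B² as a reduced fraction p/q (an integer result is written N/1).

Shared (l₁,l₂,l₃)=(2,2,2): N and (l;000)² cancel in I_A²/I_B².
A: Δ = 2!·2!·2!/7! = 1/630; Racah Σ t=0..1: t=0:+1/4 t=1:−1/2 = -1/4; ⇒ 3j(2 2 2; 0 -1 1)² = 1/70, sgn +1
B: Δ = 2!·2!·2!/7! = 1/630; Racah Σ t=1..1: t=1:−1/4 = -1/4; ⇒ 3j(2 2 2; -1 -1 2)² = 3/35, sgn -1
I_A²/I_B² = (1/70)/(3/35) = 1/6

1/6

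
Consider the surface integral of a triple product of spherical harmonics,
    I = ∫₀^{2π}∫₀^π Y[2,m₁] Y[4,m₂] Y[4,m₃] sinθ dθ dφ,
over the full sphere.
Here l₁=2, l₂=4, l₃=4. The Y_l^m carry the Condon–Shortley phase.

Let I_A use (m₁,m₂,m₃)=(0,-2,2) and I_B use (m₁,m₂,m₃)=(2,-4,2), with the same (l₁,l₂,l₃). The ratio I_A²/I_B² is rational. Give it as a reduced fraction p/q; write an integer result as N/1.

Same 2,4,4: normalisation and zero-m 3j drop out of the ratio.
A: Δ: 2! 2! 6! / 11! → 1/13860; sum: t=0:+1/192 t=1:−1/120 t=2:+1/2880 = -1/360; 3j²(2 4 4; 0 -2 2) = Δ·Π!·Σ² = 16/3465  (sign -1)
B: Δ: 2! 2! 6! / 11! → 1/13860; sum: t=0:+1/2880 = 1/2880; 3j²(2 4 4; 2 -4 2) = Δ·Π!·Σ² = 2/165  (sign +1)
I_A²/I_B² = (16/3465)/(2/165) = 8/21

8/21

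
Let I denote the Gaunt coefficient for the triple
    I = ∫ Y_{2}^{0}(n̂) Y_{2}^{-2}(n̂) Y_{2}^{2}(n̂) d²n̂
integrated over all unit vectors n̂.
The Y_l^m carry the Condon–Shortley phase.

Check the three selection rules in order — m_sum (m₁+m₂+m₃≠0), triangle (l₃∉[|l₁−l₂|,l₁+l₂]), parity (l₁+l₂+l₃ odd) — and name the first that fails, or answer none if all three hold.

none

azimuthal sum: 0 − 2 + 2 = 0  ✓
0 ≤ 2 ≤ 4 (triangle on l)  ✓
L = 2 + 2 + 2 = 6 (even)  ✓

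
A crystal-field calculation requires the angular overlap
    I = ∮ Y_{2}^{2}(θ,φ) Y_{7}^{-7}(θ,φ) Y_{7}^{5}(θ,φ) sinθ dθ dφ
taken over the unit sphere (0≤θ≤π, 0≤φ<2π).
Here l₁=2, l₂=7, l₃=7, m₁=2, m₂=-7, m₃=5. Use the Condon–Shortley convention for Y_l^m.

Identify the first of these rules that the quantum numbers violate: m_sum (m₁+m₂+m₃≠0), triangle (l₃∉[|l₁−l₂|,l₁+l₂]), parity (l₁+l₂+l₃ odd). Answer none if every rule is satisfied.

none

m₁+m₂+m₃ = 2 − 7 + 5 = 0  ✓
triangle: |2−7|=5 ≤ l₃=7 ≤ 2+7=9  ✓
parity: l₁+l₂+l₃ = 16 is even  ✓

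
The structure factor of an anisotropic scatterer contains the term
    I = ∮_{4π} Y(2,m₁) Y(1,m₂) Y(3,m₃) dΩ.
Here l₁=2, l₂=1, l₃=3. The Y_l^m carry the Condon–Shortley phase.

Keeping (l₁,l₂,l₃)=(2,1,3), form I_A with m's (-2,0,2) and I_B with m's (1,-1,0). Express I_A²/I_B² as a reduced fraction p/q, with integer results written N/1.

5/3

l's match ⇒ only the (l;m) 3-j factors differ between A and B.
A: triangle coeff Δ(2,1,3) = 1/105; Σ_t [0,0]: t=0:+1/24 = 1/24; (3j)²=1/21 [(2 1 3; -2 0 2)], sign=-1
B: triangle coeff Δ(2,1,3) = 1/105; Σ_t [0,0]: t=0:+1/12 = 1/12; (3j)²=1/35 [(2 1 3; 1 -1 0)], sign=-1
I_A²/I_B² = (1/21)/(1/35) = 5/3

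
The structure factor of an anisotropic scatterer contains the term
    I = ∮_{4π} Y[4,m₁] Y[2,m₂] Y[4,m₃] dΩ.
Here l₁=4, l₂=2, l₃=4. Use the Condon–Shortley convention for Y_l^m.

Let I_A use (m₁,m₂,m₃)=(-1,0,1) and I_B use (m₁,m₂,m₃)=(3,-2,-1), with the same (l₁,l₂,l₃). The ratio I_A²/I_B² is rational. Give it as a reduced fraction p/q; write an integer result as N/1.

Shared (l₁,l₂,l₃)=(4,2,4): N and (l;000)² cancel in I_A²/I_B².
A: Δ = 2!·6!·2!/11! = 1/13860; Racah Σ t=0..2: t=0:+1/480 t=1:−1/48 t=2:+1/144 = -17/1440; ⇒ 3j(4 2 4; -1 0 1)² = 289/13860, sgn +1
B: Δ = 2!·6!·2!/11! = 1/13860; Racah Σ t=0..0: t=0:+1/480 = 1/480; ⇒ 3j(4 2 4; 3 -2 -1)² = 3/110, sgn -1
I_A²/I_B² = (289/13860)/(3/110) = 289/378

289/378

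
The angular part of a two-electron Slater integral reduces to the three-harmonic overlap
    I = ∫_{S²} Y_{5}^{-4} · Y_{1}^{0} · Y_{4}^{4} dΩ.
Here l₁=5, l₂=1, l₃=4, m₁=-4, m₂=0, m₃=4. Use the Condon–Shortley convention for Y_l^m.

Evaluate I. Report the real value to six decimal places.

0.147319

Rules hold: Σm=0, L=10 even, 4≤4≤6.
N = 11·3·9 = 297
Δ = 2!·8!·0!/11! = 1/495
Racah Σ t=1..1: t=1:−1/576 = -1/576
⇒ 3j(5 1 4; 0 0 0)² = 5/99, sgn -1
Racah Σ t=1..1: t=1:−1/40320 = -1/40320
⇒ 3j(5 1 4; -4 0 4)² = 1/55, sgn -1
4πI² = N·(3j₀)²·(3jₘ)² = 3/11
I = +1·√(0.272727/4π) = 0.14731920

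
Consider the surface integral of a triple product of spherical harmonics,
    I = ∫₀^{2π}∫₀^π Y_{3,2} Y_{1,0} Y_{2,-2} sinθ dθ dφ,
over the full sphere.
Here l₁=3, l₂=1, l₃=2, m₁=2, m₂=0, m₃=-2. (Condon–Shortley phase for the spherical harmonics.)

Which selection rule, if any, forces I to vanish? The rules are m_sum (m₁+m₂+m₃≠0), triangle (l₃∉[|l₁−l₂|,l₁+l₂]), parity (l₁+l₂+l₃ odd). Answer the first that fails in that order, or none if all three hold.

none

Σmᵢ = 0  ✓
l₃∈[|l₁−l₂|,l₁+l₂]=[2,4], have l₃=2  ✓
Σlᵢ = 6 ⇒ even  ✓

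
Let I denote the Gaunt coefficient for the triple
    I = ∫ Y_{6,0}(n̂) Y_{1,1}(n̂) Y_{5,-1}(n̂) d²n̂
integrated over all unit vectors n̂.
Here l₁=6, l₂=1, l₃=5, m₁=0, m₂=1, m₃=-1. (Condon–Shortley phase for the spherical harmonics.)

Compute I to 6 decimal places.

m-sum 0 ✓  L=12 even ✓  5≤5≤7 ✓
Π(2lᵢ+1) = 13×3×11 = 429
triangle coeff Δ(6,1,5) = 1/858
Σ_t [1,1]: t=1:−1/14400 = -1/14400
(3j)²=6/143 [(6 1 5; 0 0 0)], sign=+1
Σ_t [2,2]: t=2:+1/34560 = 1/34560
(3j)²=5/286 [(6 1 5; 0 1 -1)], sign=+1
⇒ 4πI² = 45/143
I = (+1)√(45/143/(4π)) = 0.15824621

0.158246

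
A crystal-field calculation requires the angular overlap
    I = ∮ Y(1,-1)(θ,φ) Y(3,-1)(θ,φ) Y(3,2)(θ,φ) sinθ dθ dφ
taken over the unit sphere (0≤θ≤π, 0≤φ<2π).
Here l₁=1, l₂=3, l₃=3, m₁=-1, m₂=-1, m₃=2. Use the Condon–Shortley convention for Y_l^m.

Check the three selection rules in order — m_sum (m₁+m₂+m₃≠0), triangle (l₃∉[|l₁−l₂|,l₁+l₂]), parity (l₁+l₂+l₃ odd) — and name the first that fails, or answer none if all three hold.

parity

Σmᵢ = 0  ✓
l₃∈[|l₁−l₂|,l₁+l₂]=[2,4], have l₃=3  ✓
Σlᵢ = 7 ⇒ odd  ✗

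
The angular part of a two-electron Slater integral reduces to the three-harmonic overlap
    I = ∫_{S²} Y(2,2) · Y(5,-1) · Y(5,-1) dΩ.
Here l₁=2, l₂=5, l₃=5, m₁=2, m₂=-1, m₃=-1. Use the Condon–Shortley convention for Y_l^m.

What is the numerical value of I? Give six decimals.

0.198089

Checks pass: Σm=0; 12 even; l₃=5∈[3,7].
(2·2+1)(2·5+1)(2·5+1) = 605
Δ: 2! 2! 8! / 13! → 1/38610
sum: t=0:+1/2880 t=1:−1/576 t=2:+1/2880 = -1/960
3j²(2 5 5; 0 0 0) = Δ·Π!·Σ² = 10/429  (sign +1)
sum: t=0:+1/2304 = 1/2304
3j²(2 5 5; 2 -1 -1) = Δ·Π!·Σ² = 5/143  (sign +1)
combine: 4πI² = 605·10/429·5/143 = 250/507
take √, sign +1: I = 0.19808933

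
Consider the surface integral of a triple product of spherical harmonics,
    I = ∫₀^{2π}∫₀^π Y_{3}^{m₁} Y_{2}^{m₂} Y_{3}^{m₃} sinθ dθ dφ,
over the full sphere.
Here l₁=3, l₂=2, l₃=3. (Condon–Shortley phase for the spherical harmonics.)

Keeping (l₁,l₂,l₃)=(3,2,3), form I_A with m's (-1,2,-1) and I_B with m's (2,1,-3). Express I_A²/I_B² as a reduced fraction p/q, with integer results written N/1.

24/25

l's match ⇒ only the (l;m) 3-j factors differ between A and B.
A: triangle coeff Δ(3,2,3) = 1/3780; Σ_t [2,2]: t=2:+1/16 = 1/16; (3j)²=2/35 [(3 2 3; -1 2 -1)], sign=+1
B: triangle coeff Δ(3,2,3) = 1/3780; Σ_t [1,1]: t=1:−1/48 = -1/48; (3j)²=5/84 [(3 2 3; 2 1 -3)], sign=-1
I_A²/I_B² = (2/35)/(5/84) = 24/25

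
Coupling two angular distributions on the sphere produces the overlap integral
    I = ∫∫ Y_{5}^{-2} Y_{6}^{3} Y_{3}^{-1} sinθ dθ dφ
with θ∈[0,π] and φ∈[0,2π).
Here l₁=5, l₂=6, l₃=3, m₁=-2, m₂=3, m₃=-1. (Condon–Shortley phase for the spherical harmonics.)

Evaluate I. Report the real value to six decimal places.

Checks pass: Σm=0; 14 even; l₃=3∈[1,11].
(2·5+1)(2·6+1)(2·3+1) = 1001
Δ: 8! 2! 4! / 15! → 1/675675
sum: t=3:−1/8640 t=4:+1/2304 t=5:−1/8640 = 7/34560
3j²(5 6 3; 0 0 0) = Δ·Π!·Σ² = 7/429  (sign -1)
sum: t=5:−1/34560 t=6:+1/8640 t=7:−1/40320 = 1/16128
3j²(5 6 3; -2 3 -1) = Δ·Π!·Σ² = 18/1001  (sign +1)
combine: 4πI² = 1001·7/429·18/1001 = 42/143
take √, sign -1: I = -0.15288036

-0.152880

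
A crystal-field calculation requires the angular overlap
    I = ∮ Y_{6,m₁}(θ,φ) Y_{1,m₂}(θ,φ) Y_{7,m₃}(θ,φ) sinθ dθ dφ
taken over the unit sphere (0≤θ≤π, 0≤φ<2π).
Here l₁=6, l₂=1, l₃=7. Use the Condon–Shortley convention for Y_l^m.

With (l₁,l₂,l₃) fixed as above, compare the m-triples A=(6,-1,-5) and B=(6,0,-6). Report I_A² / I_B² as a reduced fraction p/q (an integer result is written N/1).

l's match ⇒ only the (l;m) 3-j factors differ between A and B.
A: triangle coeff Δ(6,1,7) = 1/1365; Σ_t [0,0]: t=0:+1/958003200 = 1/958003200; (3j)²=1/1365 [(6 1 7; 6 -1 -5)], sign=+1
B: triangle coeff Δ(6,1,7) = 1/1365; Σ_t [0,0]: t=0:+1/479001600 = 1/479001600; (3j)²=1/105 [(6 1 7; 6 0 -6)], sign=-1
I_A²/I_B² = (1/1365)/(1/105) = 1/13

1/13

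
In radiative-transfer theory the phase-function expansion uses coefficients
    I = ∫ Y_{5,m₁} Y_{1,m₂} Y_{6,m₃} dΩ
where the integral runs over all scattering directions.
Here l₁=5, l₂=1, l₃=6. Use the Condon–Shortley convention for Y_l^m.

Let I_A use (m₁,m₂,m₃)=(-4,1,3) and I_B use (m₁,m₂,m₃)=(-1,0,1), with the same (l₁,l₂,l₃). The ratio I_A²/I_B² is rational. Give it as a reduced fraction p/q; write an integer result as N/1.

3/35

Same 5,1,6: normalisation and zero-m 3j drop out of the ratio.
A: Δ: 0! 10! 2! / 13! → 1/858; sum: t=0:+1/725760 = 1/725760; 3j²(5 1 6; -4 1 3) = Δ·Π!·Σ² = 1/286  (sign -1)
B: Δ: 0! 10! 2! / 13! → 1/858; sum: t=0:+1/17280 = 1/17280; 3j²(5 1 6; -1 0 1) = Δ·Π!·Σ² = 35/858  (sign -1)
I_A²/I_B² = (1/286)/(35/858) = 3/35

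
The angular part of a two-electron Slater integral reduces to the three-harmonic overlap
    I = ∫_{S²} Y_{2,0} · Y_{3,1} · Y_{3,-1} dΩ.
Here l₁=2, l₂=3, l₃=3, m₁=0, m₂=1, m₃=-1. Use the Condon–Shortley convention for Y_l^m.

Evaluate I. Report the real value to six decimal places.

-0.126157

m-sum 0 ✓  L=8 even ✓  1≤3≤5 ✓
Π(2lᵢ+1) = 5×7×7 = 245
triangle coeff Δ(2,3,3) = 1/3780
Σ_t [0,2]: t=0:+1/24 t=1:−1/4 t=2:+1/24 = -1/6
(3j)²=4/105 [(2 3 3; 0 0 0)], sign=+1
Σ_t [0,2]: t=0:+1/96 t=1:−1/6 t=2:+1/16 = -3/32
(3j)²=3/140 [(2 3 3; 0 1 -1)], sign=-1
⇒ 4πI² = 1/5
I = (-1)√(1/5/(4π)) = -0.12615663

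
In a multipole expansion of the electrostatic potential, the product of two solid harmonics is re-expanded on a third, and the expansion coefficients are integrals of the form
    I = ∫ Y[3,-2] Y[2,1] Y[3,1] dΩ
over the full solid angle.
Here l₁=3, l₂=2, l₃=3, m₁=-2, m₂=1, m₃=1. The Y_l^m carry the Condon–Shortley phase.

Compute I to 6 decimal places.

Rules hold: Σm=0, L=8 even, 1≤3≤5.
N = 7·5·7 = 245
Δ = 2!·4!·2!/9! = 1/3780
Racah Σ t=0..2: t=0:+1/24 t=1:−1/4 t=2:+1/24 = -1/6
⇒ 3j(3 2 3; 0 0 0)² = 4/105, sgn +1
Racah Σ t=1..2: t=1:−1/48 t=2:+1/12 = 1/16
⇒ 3j(3 2 3; -2 1 1)² = 1/28, sgn +1
4πI² = N·(3j₀)²·(3jₘ)² = 1/3
I = +1·√(0.333333/4π) = 0.16286750

0.162868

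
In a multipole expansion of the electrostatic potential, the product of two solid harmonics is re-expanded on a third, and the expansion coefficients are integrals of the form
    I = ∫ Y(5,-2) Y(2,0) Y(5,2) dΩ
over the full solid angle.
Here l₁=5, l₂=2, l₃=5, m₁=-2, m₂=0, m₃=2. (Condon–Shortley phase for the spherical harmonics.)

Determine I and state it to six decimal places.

m-sum 0 ✓  L=12 even ✓  3≤5≤7 ✓
Π(2lᵢ+1) = 11×5×11 = 605
triangle coeff Δ(5,2,5) = 1/38610
Σ_t [0,2]: t=0:+1/2880 t=1:−1/576 t=2:+1/2880 = -1/960
(3j)²=10/429 [(5 2 5; 0 0 0)], sign=+1
Σ_t [0,2]: t=0:+1/20160 t=1:−1/1440 t=2:+1/2880 = -1/3360
(3j)²=6/715 [(5 2 5; -2 0 2)], sign=+1
⇒ 4πI² = 20/169
I = (+1)√(20/169/(4π)) = 0.09704356

0.097044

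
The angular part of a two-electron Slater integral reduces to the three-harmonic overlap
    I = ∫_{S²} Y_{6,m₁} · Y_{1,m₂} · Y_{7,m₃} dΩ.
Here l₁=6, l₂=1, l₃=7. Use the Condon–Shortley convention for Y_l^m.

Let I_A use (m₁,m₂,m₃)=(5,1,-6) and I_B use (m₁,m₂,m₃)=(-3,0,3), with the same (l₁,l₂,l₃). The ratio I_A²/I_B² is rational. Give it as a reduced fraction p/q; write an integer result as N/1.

Same 6,1,7: normalisation and zero-m 3j drop out of the ratio.
A: Δ: 0! 12! 2! / 15! → 1/1365; sum: t=0:+1/79833600 = 1/79833600; 3j²(6 1 7; 5 1 -6) = Δ·Π!·Σ² = 2/35  (sign -1)
B: Δ: 0! 12! 2! / 15! → 1/1365; sum: t=0:+1/2177280 = 1/2177280; 3j²(6 1 7; -3 0 3) = Δ·Π!·Σ² = 8/273  (sign +1)
I_A²/I_B² = (2/35)/(8/273) = 39/20

39/20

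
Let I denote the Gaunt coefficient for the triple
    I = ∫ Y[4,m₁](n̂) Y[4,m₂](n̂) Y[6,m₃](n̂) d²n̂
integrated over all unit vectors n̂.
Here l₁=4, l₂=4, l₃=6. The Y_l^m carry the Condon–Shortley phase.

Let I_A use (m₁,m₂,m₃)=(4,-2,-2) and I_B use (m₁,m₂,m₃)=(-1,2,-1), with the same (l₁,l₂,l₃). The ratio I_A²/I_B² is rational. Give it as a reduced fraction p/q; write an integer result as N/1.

l's match ⇒ only the (l;m) 3-j factors differ between A and B.
A: triangle coeff Δ(4,4,6) = 1/1261260; Σ_t [0,0]: t=0:+1/69120 = 1/69120; (3j)²=4/429 [(4 4 6; 4 -2 -2)], sign=+1
B: triangle coeff Δ(4,4,6) = 1/1261260; Σ_t [0,2]: t=0:+1/172800 t=1:−1/5760 t=2:+1/3456 = 7/57600; (3j)²=21/2860 [(4 4 6; -1 2 -1)], sign=-1
I_A²/I_B² = (4/429)/(21/2860) = 80/63

80/63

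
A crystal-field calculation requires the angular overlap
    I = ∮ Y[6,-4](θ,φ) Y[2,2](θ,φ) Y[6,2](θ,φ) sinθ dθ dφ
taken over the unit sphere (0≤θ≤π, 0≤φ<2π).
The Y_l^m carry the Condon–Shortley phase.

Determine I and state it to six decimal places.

-0.153870

m-sum 0 ✓  L=14 even ✓  4≤6≤8 ✓
Π(2lᵢ+1) = 13×5×13 = 845
triangle coeff Δ(6,2,6) = 1/90090
Σ_t [0,2]: t=0:+1/69120 t=1:−1/14400 t=2:+1/69120 = -7/172800
(3j)²=14/715 [(6 2 6; 0 0 0)], sign=-1
Σ_t [2,2]: t=2:+1/322560 = 1/322560
(3j)²=18/1001 [(6 2 6; -4 2 2)], sign=+1
⇒ 4πI² = 36/121
I = (-1)√(36/121/(4π)) = -0.15386989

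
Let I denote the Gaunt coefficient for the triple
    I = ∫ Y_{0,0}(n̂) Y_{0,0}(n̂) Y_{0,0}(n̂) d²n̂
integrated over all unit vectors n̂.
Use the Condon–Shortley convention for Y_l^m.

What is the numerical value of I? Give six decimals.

0.282095

m-sum 0 ✓  L=0 even ✓  0≤0≤0 ✓
Π(2lᵢ+1) = 1×1×1 = 1
triangle coeff Δ(0,0,0) = 1/1
Σ_t [0,0]: t=0:+1/1 = 1/1
(3j)²=1/1 [(0 0 0; 0 0 0)], sign=+1
(m-triple is (0,0,0) — same symbol as above.)
⇒ 4πI² = 1/1
I = (+1)√(1/1/(4π)) = 0.28209479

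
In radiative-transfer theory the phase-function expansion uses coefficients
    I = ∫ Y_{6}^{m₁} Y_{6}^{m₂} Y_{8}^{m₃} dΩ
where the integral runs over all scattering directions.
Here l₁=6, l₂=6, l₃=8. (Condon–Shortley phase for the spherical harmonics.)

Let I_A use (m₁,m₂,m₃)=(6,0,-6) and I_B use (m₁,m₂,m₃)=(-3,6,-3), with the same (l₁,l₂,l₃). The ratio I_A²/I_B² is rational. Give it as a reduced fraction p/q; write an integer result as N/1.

Shared (l₁,l₂,l₃)=(6,6,8): N and (l;000)² cancel in I_A²/I_B².
A: Δ = 4!·8!·8!/21! = 1/1309458150; Racah Σ t=0..0: t=0:+1/1393459200 = 1/1393459200; ⇒ 3j(6 6 8; 6 0 -6)² = 11/646, sgn +1
B: Δ = 4!·8!·8!/21! = 1/1309458150; Racah Σ t=4..4: t=4:+1/696729600 = 1/696729600; ⇒ 3j(6 6 8; -3 6 -3)² = 33/4199, sgn -1
I_A²/I_B² = (11/646)/(33/4199) = 13/6

13/6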